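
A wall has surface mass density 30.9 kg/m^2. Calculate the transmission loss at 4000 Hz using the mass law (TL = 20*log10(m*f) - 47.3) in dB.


Given values:
  m = 30.9 kg/m^2, f = 4000 Hz
Formula: TL = 20 * log10(m * f) - 47.3
Compute m * f = 30.9 * 4000 = 123600.0
Compute log10(123600.0) = 5.092018
Compute 20 * 5.092018 = 101.8404
TL = 101.8404 - 47.3 = 54.54

54.54 dB


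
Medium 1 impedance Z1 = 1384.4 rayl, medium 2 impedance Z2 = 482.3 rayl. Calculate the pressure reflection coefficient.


Given values:
  Z1 = 1384.4 rayl, Z2 = 482.3 rayl
Formula: R = (Z2 - Z1) / (Z2 + Z1)
Numerator: Z2 - Z1 = 482.3 - 1384.4 = -902.1
Denominator: Z2 + Z1 = 482.3 + 1384.4 = 1866.7
R = -902.1 / 1866.7 = -0.4833

-0.4833


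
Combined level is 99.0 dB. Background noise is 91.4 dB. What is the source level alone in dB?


Given values:
  L_total = 99.0 dB, L_bg = 91.4 dB
Formula: L_source = 10 * log10(10^(L_total/10) - 10^(L_bg/10))
Convert to linear:
  10^(99.0/10) = 7943282347.2428
  10^(91.4/10) = 1380384264.6029
Difference: 7943282347.2428 - 1380384264.6029 = 6562898082.6399
L_source = 10 * log10(6562898082.6399) = 98.17

98.17 dB


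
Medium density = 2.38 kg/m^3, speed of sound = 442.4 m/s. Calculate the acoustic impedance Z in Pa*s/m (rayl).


Given values:
  rho = 2.38 kg/m^3
  c = 442.4 m/s
Formula: Z = rho * c
Z = 2.38 * 442.4
Z = 1052.91

1052.91 rayl


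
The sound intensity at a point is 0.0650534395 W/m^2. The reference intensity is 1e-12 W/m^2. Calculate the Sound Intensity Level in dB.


Given values:
  I = 0.0650534395 W/m^2
  I_ref = 1e-12 W/m^2
Formula: SIL = 10 * log10(I / I_ref)
Compute ratio: I / I_ref = 65053439500
Compute log10: log10(65053439500) = 10.81327
Multiply: SIL = 10 * 10.81327 = 108.13

108.13 dB


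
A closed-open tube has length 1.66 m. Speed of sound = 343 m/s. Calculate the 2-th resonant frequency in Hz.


Given values:
  Tube type: closed-open, L = 1.66 m, c = 343 m/s, n = 2
Formula: f_n = (2n - 1) * c / (4 * L)
Compute 2n - 1 = 2*2 - 1 = 3
Compute 4 * L = 4 * 1.66 = 6.64
f = 3 * 343 / 6.64
f = 154.97

154.97 Hz


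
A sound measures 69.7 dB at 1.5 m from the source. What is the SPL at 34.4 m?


Given values:
  SPL1 = 69.7 dB, r1 = 1.5 m, r2 = 34.4 m
Formula: SPL2 = SPL1 - 20 * log10(r2 / r1)
Compute ratio: r2 / r1 = 34.4 / 1.5 = 22.9333
Compute log10: log10(22.9333) = 1.360467
Compute drop: 20 * 1.360467 = 27.2093
SPL2 = 69.7 - 27.2093 = 42.49

42.49 dB


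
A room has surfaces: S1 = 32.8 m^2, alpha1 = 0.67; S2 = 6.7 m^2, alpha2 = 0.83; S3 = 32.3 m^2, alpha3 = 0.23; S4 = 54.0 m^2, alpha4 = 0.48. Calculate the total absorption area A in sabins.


Given surfaces:
  Surface 1: 32.8 * 0.67 = 21.976
  Surface 2: 6.7 * 0.83 = 5.561
  Surface 3: 32.3 * 0.23 = 7.429
  Surface 4: 54.0 * 0.48 = 25.92
Formula: A = sum(Si * alpha_i)
A = 21.976 + 5.561 + 7.429 + 25.92
A = 60.89

60.89 sabins


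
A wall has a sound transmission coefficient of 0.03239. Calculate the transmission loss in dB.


Given values:
  tau = 0.03239
Formula: TL = 10 * log10(1 / tau)
Compute 1 / tau = 1 / 0.03239 = 30.8737
Compute log10(30.8737) = 1.489589
TL = 10 * 1.489589 = 14.9

14.9 dB


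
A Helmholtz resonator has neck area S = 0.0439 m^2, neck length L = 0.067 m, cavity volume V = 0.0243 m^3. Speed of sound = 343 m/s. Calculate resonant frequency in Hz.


Given values:
  S = 0.0439 m^2, L = 0.067 m, V = 0.0243 m^3, c = 343 m/s
Formula: f = (c / (2*pi)) * sqrt(S / (V * L))
Compute V * L = 0.0243 * 0.067 = 0.0016281
Compute S / (V * L) = 0.0439 / 0.0016281 = 26.9639
Compute sqrt(26.9639) = 5.192678
Compute c / (2*pi) = 343 / 6.283185 = 54.590148
f = 54.590148 * 5.192678 = 283.47

283.47 Hz


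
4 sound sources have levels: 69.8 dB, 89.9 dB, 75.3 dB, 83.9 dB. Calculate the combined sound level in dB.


Formula: L_total = 10 * log10( sum(10^(Li/10)) )
  Source 1: 10^(69.8/10) = 9549925.8602
  Source 2: 10^(89.9/10) = 977237220.9558
  Source 3: 10^(75.3/10) = 33884415.6139
  Source 4: 10^(83.9/10) = 245470891.5685
Sum of linear values = 1266142453.9984
L_total = 10 * log10(1266142453.9984) = 91.02

91.02 dB


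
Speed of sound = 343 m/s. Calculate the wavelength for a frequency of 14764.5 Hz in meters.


Given values:
  c = 343 m/s, f = 14764.5 Hz
Formula: lambda = c / f
lambda = 343 / 14764.5
lambda = 0.0232

0.0232 m


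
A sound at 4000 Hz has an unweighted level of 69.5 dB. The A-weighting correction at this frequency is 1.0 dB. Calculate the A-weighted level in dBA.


Given values:
  SPL = 69.5 dB
  A-weighting at 4000 Hz = 1.0 dB
Formula: L_A = SPL + A_weight
L_A = 69.5 + (1.0)
L_A = 70.5

70.5 dBA


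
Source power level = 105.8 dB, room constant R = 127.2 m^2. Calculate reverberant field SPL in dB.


Given values:
  Lw = 105.8 dB, R = 127.2 m^2
Formula: SPL = Lw + 10 * log10(4 / R)
Compute 4 / R = 4 / 127.2 = 0.031447
Compute 10 * log10(0.031447) = -15.0242
SPL = 105.8 + (-15.0242) = 90.78

90.78 dB


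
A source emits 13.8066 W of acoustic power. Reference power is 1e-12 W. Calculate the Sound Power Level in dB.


Given values:
  W = 13.8066 W
  W_ref = 1e-12 W
Formula: SWL = 10 * log10(W / W_ref)
Compute ratio: W / W_ref = 13806600000000
Compute log10: log10(13806600000000) = 13.140087
Multiply: SWL = 10 * 13.140087 = 131.4

131.4 dB


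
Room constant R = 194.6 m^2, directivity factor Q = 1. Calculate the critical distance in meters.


Given values:
  R = 194.6 m^2, Q = 1
Formula: d_c = 0.141 * sqrt(Q * R)
Compute Q * R = 1 * 194.6 = 194.6
Compute sqrt(194.6) = 13.9499
d_c = 0.141 * 13.9499 = 1.967

1.967 m


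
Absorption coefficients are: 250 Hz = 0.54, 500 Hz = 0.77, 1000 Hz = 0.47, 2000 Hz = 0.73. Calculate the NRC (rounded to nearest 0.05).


Given values:
  a_250 = 0.54, a_500 = 0.77
  a_1000 = 0.47, a_2000 = 0.73
Formula: NRC = (a250 + a500 + a1000 + a2000) / 4
Sum = 0.54 + 0.77 + 0.47 + 0.73 = 2.51
NRC = 2.51 / 4 = 0.6275
Rounded to nearest 0.05: 0.65

0.65


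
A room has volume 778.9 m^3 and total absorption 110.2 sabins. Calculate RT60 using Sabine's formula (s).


Given values:
  V = 778.9 m^3
  A = 110.2 sabins
Formula: RT60 = 0.161 * V / A
Numerator: 0.161 * 778.9 = 125.4029
RT60 = 125.4029 / 110.2 = 1.138

1.138 s


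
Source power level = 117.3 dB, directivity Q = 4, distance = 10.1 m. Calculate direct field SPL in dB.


Given values:
  Lw = 117.3 dB, Q = 4, r = 10.1 m
Formula: SPL = Lw + 10 * log10(Q / (4 * pi * r^2))
Compute 4 * pi * r^2 = 4 * pi * 10.1^2 = 1281.8955
Compute Q / denom = 4 / 1281.8955 = 0.00312038
Compute 10 * log10(0.00312038) = -25.0579
SPL = 117.3 + (-25.0579) = 92.24

92.24 dB


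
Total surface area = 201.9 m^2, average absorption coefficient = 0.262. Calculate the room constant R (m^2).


Given values:
  S = 201.9 m^2, alpha = 0.262
Formula: R = S * alpha / (1 - alpha)
Numerator: 201.9 * 0.262 = 52.8978
Denominator: 1 - 0.262 = 0.738
R = 52.8978 / 0.738 = 71.68

71.68 m^2


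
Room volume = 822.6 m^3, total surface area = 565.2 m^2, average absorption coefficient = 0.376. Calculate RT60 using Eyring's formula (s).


Given values:
  V = 822.6 m^3, S = 565.2 m^2, alpha = 0.376
Formula: RT60 = 0.161 * V / (-S * ln(1 - alpha))
Compute ln(1 - 0.376) = ln(0.624) = -0.471605
Denominator: -565.2 * -0.471605 = 266.5511
Numerator: 0.161 * 822.6 = 132.4386
RT60 = 132.4386 / 266.5511 = 0.497

0.497 s


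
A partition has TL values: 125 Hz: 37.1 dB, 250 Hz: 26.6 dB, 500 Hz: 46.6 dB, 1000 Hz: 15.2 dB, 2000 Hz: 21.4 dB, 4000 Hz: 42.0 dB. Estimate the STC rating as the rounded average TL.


Given TL values at each frequency:
  125 Hz: 37.1 dB
  250 Hz: 26.6 dB
  500 Hz: 46.6 dB
  1000 Hz: 15.2 dB
  2000 Hz: 21.4 dB
  4000 Hz: 42.0 dB
Formula: STC ~ round(average of TL values)
Sum = 37.1 + 26.6 + 46.6 + 15.2 + 21.4 + 42.0 = 188.9
Average = 188.9 / 6 = 31.48
Rounded: 31

31


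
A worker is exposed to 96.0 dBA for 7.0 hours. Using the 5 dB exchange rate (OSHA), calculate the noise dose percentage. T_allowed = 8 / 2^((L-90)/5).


Given values:
  L = 96.0 dBA, T = 7.0 hours
Formula: T_allowed = 8 / 2^((L - 90) / 5)
Compute exponent: (96.0 - 90) / 5 = 1.2
Compute 2^(1.2) = 2.297397
T_allowed = 8 / 2.297397 = 3.482202 hours
Dose = (T / T_allowed) * 100
Dose = (7.0 / 3.482202) * 100 = 201.02

201.02 %


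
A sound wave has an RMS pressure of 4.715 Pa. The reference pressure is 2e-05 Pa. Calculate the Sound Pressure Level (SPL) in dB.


Given values:
  p = 4.715 Pa
  p_ref = 2e-05 Pa
Formula: SPL = 20 * log10(p / p_ref)
Compute ratio: p / p_ref = 4.715 / 2e-05 = 235750
Compute log10: log10(235750) = 5.372452
Multiply: SPL = 20 * 5.372452 = 107.45

107.45 dB


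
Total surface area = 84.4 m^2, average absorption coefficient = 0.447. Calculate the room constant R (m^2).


Given values:
  S = 84.4 m^2, alpha = 0.447
Formula: R = S * alpha / (1 - alpha)
Numerator: 84.4 * 0.447 = 37.7268
Denominator: 1 - 0.447 = 0.553
R = 37.7268 / 0.553 = 68.22

68.22 m^2


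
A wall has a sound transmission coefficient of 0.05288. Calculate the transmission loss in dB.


Given values:
  tau = 0.05288
Formula: TL = 10 * log10(1 / tau)
Compute 1 / tau = 1 / 0.05288 = 18.9107
Compute log10(18.9107) = 1.276708
TL = 10 * 1.276708 = 12.77

12.77 dB


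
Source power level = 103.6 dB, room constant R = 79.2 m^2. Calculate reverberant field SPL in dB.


Given values:
  Lw = 103.6 dB, R = 79.2 m^2
Formula: SPL = Lw + 10 * log10(4 / R)
Compute 4 / R = 4 / 79.2 = 0.050505
Compute 10 * log10(0.050505) = -12.9667
SPL = 103.6 + (-12.9667) = 90.63

90.63 dB


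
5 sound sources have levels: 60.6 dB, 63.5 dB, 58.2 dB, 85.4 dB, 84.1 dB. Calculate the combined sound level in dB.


Formula: L_total = 10 * log10( sum(10^(Li/10)) )
  Source 1: 10^(60.6/10) = 1148153.6215
  Source 2: 10^(63.5/10) = 2238721.1386
  Source 3: 10^(58.2/10) = 660693.448
  Source 4: 10^(85.4/10) = 346736850.4525
  Source 5: 10^(84.1/10) = 257039578.2769
Sum of linear values = 607823996.9375
L_total = 10 * log10(607823996.9375) = 87.84

87.84 dB


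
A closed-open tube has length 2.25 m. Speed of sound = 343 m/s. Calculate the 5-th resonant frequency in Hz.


Given values:
  Tube type: closed-open, L = 2.25 m, c = 343 m/s, n = 5
Formula: f_n = (2n - 1) * c / (4 * L)
Compute 2n - 1 = 2*5 - 1 = 9
Compute 4 * L = 4 * 2.25 = 9.0
f = 9 * 343 / 9.0
f = 343.0

343.0 Hz


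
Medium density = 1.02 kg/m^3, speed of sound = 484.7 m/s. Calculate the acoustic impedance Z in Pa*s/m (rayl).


Given values:
  rho = 1.02 kg/m^3
  c = 484.7 m/s
Formula: Z = rho * c
Z = 1.02 * 484.7
Z = 494.39

494.39 rayl


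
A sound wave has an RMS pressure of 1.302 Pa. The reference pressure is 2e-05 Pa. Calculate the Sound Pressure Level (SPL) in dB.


Given values:
  p = 1.302 Pa
  p_ref = 2e-05 Pa
Formula: SPL = 20 * log10(p / p_ref)
Compute ratio: p / p_ref = 1.302 / 2e-05 = 65100
Compute log10: log10(65100) = 4.813581
Multiply: SPL = 20 * 4.813581 = 96.27

96.27 dB


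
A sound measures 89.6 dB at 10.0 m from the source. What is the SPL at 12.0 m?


Given values:
  SPL1 = 89.6 dB, r1 = 10.0 m, r2 = 12.0 m
Formula: SPL2 = SPL1 - 20 * log10(r2 / r1)
Compute ratio: r2 / r1 = 12.0 / 10.0 = 1.2
Compute log10: log10(1.2) = 0.079181
Compute drop: 20 * 0.079181 = 1.5836
SPL2 = 89.6 - 1.5836 = 88.02

88.02 dB


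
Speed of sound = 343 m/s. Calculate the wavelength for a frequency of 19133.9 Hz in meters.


Given values:
  c = 343 m/s, f = 19133.9 Hz
Formula: lambda = c / f
lambda = 343 / 19133.9
lambda = 0.0179

0.0179 m


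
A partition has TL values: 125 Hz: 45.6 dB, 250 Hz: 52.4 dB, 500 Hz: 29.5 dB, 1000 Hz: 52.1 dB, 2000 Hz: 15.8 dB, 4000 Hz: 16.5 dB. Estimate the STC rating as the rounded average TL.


Given TL values at each frequency:
  125 Hz: 45.6 dB
  250 Hz: 52.4 dB
  500 Hz: 29.5 dB
  1000 Hz: 52.1 dB
  2000 Hz: 15.8 dB
  4000 Hz: 16.5 dB
Formula: STC ~ round(average of TL values)
Sum = 45.6 + 52.4 + 29.5 + 52.1 + 15.8 + 16.5 = 211.9
Average = 211.9 / 6 = 35.32
Rounded: 35

35


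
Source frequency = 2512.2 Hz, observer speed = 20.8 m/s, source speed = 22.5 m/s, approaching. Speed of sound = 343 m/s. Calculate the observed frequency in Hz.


Given values:
  f_s = 2512.2 Hz, v_o = 20.8 m/s, v_s = 22.5 m/s
  Direction: approaching
Formula: f_o = f_s * (c + v_o) / (c - v_s)
Numerator: c + v_o = 343 + 20.8 = 363.8
Denominator: c - v_s = 343 - 22.5 = 320.5
f_o = 2512.2 * 363.8 / 320.5 = 2851.6

2851.6 Hz


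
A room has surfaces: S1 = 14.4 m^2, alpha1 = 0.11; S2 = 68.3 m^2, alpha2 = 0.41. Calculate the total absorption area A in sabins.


Given surfaces:
  Surface 1: 14.4 * 0.11 = 1.584
  Surface 2: 68.3 * 0.41 = 28.003
Formula: A = sum(Si * alpha_i)
A = 1.584 + 28.003
A = 29.59

29.59 sabins


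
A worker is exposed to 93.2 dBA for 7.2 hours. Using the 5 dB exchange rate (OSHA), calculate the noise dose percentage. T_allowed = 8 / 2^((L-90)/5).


Given values:
  L = 93.2 dBA, T = 7.2 hours
Formula: T_allowed = 8 / 2^((L - 90) / 5)
Compute exponent: (93.2 - 90) / 5 = 0.64
Compute 2^(0.64) = 1.558329
T_allowed = 8 / 1.558329 = 5.133704 hours
Dose = (T / T_allowed) * 100
Dose = (7.2 / 5.133704) * 100 = 140.25

140.25 %


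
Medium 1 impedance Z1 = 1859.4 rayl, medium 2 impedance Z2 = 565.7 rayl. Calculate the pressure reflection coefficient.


Given values:
  Z1 = 1859.4 rayl, Z2 = 565.7 rayl
Formula: R = (Z2 - Z1) / (Z2 + Z1)
Numerator: Z2 - Z1 = 565.7 - 1859.4 = -1293.7
Denominator: Z2 + Z1 = 565.7 + 1859.4 = 2425.1
R = -1293.7 / 2425.1 = -0.5335

-0.5335


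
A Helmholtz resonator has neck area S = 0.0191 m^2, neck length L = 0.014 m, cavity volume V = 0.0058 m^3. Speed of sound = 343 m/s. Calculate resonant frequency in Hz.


Given values:
  S = 0.0191 m^2, L = 0.014 m, V = 0.0058 m^3, c = 343 m/s
Formula: f = (c / (2*pi)) * sqrt(S / (V * L))
Compute V * L = 0.0058 * 0.014 = 8.12e-05
Compute S / (V * L) = 0.0191 / 8.12e-05 = 235.2217
Compute sqrt(235.2217) = 15.336939
Compute c / (2*pi) = 343 / 6.283185 = 54.590148
f = 54.590148 * 15.336939 = 837.25

837.25 Hz


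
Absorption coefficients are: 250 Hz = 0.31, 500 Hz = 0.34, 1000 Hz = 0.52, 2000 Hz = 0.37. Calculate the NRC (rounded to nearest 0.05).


Given values:
  a_250 = 0.31, a_500 = 0.34
  a_1000 = 0.52, a_2000 = 0.37
Formula: NRC = (a250 + a500 + a1000 + a2000) / 4
Sum = 0.31 + 0.34 + 0.52 + 0.37 = 1.54
NRC = 1.54 / 4 = 0.385
Rounded to nearest 0.05: 0.4

0.4


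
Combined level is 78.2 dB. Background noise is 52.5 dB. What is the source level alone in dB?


Given values:
  L_total = 78.2 dB, L_bg = 52.5 dB
Formula: L_source = 10 * log10(10^(L_total/10) - 10^(L_bg/10))
Convert to linear:
  10^(78.2/10) = 66069344.8008
  10^(52.5/10) = 177827.941
Difference: 66069344.8008 - 177827.941 = 65891516.8598
L_source = 10 * log10(65891516.8598) = 78.19

78.19 dB


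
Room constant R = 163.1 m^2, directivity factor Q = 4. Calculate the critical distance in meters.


Given values:
  R = 163.1 m^2, Q = 4
Formula: d_c = 0.141 * sqrt(Q * R)
Compute Q * R = 4 * 163.1 = 652.4
Compute sqrt(652.4) = 25.5421
d_c = 0.141 * 25.5421 = 3.601

3.601 m


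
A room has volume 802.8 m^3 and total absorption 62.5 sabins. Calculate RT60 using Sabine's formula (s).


Given values:
  V = 802.8 m^3
  A = 62.5 sabins
Formula: RT60 = 0.161 * V / A
Numerator: 0.161 * 802.8 = 129.2508
RT60 = 129.2508 / 62.5 = 2.068

2.068 s


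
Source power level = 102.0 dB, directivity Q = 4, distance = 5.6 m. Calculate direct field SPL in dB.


Given values:
  Lw = 102.0 dB, Q = 4, r = 5.6 m
Formula: SPL = Lw + 10 * log10(Q / (4 * pi * r^2))
Compute 4 * pi * r^2 = 4 * pi * 5.6^2 = 394.0814
Compute Q / denom = 4 / 394.0814 = 0.01015019
Compute 10 * log10(0.01015019) = -19.9353
SPL = 102.0 + (-19.9353) = 82.06

82.06 dB


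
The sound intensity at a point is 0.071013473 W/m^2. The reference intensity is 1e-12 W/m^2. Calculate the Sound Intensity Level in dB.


Given values:
  I = 0.071013473 W/m^2
  I_ref = 1e-12 W/m^2
Formula: SIL = 10 * log10(I / I_ref)
Compute ratio: I / I_ref = 71013473000
Compute log10: log10(71013473000) = 10.851341
Multiply: SIL = 10 * 10.851341 = 108.51

108.51 dB


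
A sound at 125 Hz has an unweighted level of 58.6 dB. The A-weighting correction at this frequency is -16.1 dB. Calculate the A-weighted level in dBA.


Given values:
  SPL = 58.6 dB
  A-weighting at 125 Hz = -16.1 dB
Formula: L_A = SPL + A_weight
L_A = 58.6 + (-16.1)
L_A = 42.5

42.5 dBA


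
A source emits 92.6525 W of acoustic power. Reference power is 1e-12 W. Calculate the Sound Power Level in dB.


Given values:
  W = 92.6525 W
  W_ref = 1e-12 W
Formula: SWL = 10 * log10(W / W_ref)
Compute ratio: W / W_ref = 92652500000000
Compute log10: log10(92652500000000) = 13.966857
Multiply: SWL = 10 * 13.966857 = 139.67

139.67 dB


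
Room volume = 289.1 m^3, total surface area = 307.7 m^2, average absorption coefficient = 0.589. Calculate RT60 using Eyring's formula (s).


Given values:
  V = 289.1 m^3, S = 307.7 m^2, alpha = 0.589
Formula: RT60 = 0.161 * V / (-S * ln(1 - alpha))
Compute ln(1 - 0.589) = ln(0.411) = -0.889162
Denominator: -307.7 * -0.889162 = 273.5951
Numerator: 0.161 * 289.1 = 46.5451
RT60 = 46.5451 / 273.5951 = 0.17

0.17 s


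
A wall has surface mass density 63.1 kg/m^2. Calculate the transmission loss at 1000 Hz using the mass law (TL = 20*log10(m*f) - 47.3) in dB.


Given values:
  m = 63.1 kg/m^2, f = 1000 Hz
Formula: TL = 20 * log10(m * f) - 47.3
Compute m * f = 63.1 * 1000 = 63100.0
Compute log10(63100.0) = 4.800029
Compute 20 * 4.800029 = 96.0006
TL = 96.0006 - 47.3 = 48.7

48.7 dB


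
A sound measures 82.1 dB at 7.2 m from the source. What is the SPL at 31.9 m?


Given values:
  SPL1 = 82.1 dB, r1 = 7.2 m, r2 = 31.9 m
Formula: SPL2 = SPL1 - 20 * log10(r2 / r1)
Compute ratio: r2 / r1 = 31.9 / 7.2 = 4.4306
Compute log10: log10(4.4306) = 0.646463
Compute drop: 20 * 0.646463 = 12.9293
SPL2 = 82.1 - 12.9293 = 69.17

69.17 dB


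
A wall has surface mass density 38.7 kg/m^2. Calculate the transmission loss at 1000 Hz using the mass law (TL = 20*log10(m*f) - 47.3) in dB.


Given values:
  m = 38.7 kg/m^2, f = 1000 Hz
Formula: TL = 20 * log10(m * f) - 47.3
Compute m * f = 38.7 * 1000 = 38700.0
Compute log10(38700.0) = 4.587711
Compute 20 * 4.587711 = 91.7542
TL = 91.7542 - 47.3 = 44.45

44.45 dB


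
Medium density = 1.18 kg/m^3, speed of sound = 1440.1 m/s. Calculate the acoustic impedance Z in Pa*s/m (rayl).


Given values:
  rho = 1.18 kg/m^3
  c = 1440.1 m/s
Formula: Z = rho * c
Z = 1.18 * 1440.1
Z = 1699.32

1699.32 rayl


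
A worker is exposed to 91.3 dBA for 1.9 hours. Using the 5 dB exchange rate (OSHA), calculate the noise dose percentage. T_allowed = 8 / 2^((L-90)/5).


Given values:
  L = 91.3 dBA, T = 1.9 hours
Formula: T_allowed = 8 / 2^((L - 90) / 5)
Compute exponent: (91.3 - 90) / 5 = 0.26
Compute 2^(0.26) = 1.197479
T_allowed = 8 / 1.197479 = 6.680702 hours
Dose = (T / T_allowed) * 100
Dose = (1.9 / 6.680702) * 100 = 28.44

28.44 %


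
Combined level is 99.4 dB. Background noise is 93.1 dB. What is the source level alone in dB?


Given values:
  L_total = 99.4 dB, L_bg = 93.1 dB
Formula: L_source = 10 * log10(10^(L_total/10) - 10^(L_bg/10))
Convert to linear:
  10^(99.4/10) = 8709635899.5608
  10^(93.1/10) = 2041737944.6695
Difference: 8709635899.5608 - 2041737944.6695 = 6667897954.8913
L_source = 10 * log10(6667897954.8913) = 98.24

98.24 dB


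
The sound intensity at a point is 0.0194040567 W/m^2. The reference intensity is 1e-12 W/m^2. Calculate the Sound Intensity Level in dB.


Given values:
  I = 0.0194040567 W/m^2
  I_ref = 1e-12 W/m^2
Formula: SIL = 10 * log10(I / I_ref)
Compute ratio: I / I_ref = 19404056700
Compute log10: log10(19404056700) = 10.287893
Multiply: SIL = 10 * 10.287893 = 102.88

102.88 dB


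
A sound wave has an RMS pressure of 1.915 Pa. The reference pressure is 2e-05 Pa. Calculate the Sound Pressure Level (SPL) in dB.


Given values:
  p = 1.915 Pa
  p_ref = 2e-05 Pa
Formula: SPL = 20 * log10(p / p_ref)
Compute ratio: p / p_ref = 1.915 / 2e-05 = 95750
Compute log10: log10(95750) = 4.981139
Multiply: SPL = 20 * 4.981139 = 99.62

99.62 dB


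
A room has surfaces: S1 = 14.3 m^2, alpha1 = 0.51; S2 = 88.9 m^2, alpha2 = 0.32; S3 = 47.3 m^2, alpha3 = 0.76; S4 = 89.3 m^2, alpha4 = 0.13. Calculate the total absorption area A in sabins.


Given surfaces:
  Surface 1: 14.3 * 0.51 = 7.293
  Surface 2: 88.9 * 0.32 = 28.448
  Surface 3: 47.3 * 0.76 = 35.948
  Surface 4: 89.3 * 0.13 = 11.609
Formula: A = sum(Si * alpha_i)
A = 7.293 + 28.448 + 35.948 + 11.609
A = 83.3

83.3 sabins


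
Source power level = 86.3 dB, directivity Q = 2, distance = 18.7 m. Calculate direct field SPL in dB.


Given values:
  Lw = 86.3 dB, Q = 2, r = 18.7 m
Formula: SPL = Lw + 10 * log10(Q / (4 * pi * r^2))
Compute 4 * pi * r^2 = 4 * pi * 18.7^2 = 4394.3341
Compute Q / denom = 2 / 4394.3341 = 0.00045513
Compute 10 * log10(0.00045513) = -33.4186
SPL = 86.3 + (-33.4186) = 52.88

52.88 dB


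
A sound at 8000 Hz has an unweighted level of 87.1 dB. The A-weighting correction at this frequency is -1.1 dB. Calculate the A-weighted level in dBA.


Given values:
  SPL = 87.1 dB
  A-weighting at 8000 Hz = -1.1 dB
Formula: L_A = SPL + A_weight
L_A = 87.1 + (-1.1)
L_A = 86.0

86.0 dBA


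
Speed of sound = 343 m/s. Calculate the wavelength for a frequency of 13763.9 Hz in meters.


Given values:
  c = 343 m/s, f = 13763.9 Hz
Formula: lambda = c / f
lambda = 343 / 13763.9
lambda = 0.0249

0.0249 m


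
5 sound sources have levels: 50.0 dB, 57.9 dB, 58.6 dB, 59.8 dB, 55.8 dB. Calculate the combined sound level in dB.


Formula: L_total = 10 * log10( sum(10^(Li/10)) )
  Source 1: 10^(50.0/10) = 100000.0
  Source 2: 10^(57.9/10) = 616595.0019
  Source 3: 10^(58.6/10) = 724435.9601
  Source 4: 10^(59.8/10) = 954992.586
  Source 5: 10^(55.8/10) = 380189.3963
Sum of linear values = 2776212.9443
L_total = 10 * log10(2776212.9443) = 64.43

64.43 dB


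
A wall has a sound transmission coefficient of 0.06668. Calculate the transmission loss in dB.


Given values:
  tau = 0.06668
Formula: TL = 10 * log10(1 / tau)
Compute 1 / tau = 1 / 0.06668 = 14.997
Compute log10(14.997) = 1.176004
TL = 10 * 1.176004 = 11.76

11.76 dB


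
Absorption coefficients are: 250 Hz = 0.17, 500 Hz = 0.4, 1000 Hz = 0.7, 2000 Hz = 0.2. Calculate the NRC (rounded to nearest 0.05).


Given values:
  a_250 = 0.17, a_500 = 0.4
  a_1000 = 0.7, a_2000 = 0.2
Formula: NRC = (a250 + a500 + a1000 + a2000) / 4
Sum = 0.17 + 0.4 + 0.7 + 0.2 = 1.47
NRC = 1.47 / 4 = 0.3675
Rounded to nearest 0.05: 0.35

0.35


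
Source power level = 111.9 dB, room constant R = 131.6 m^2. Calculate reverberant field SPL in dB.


Given values:
  Lw = 111.9 dB, R = 131.6 m^2
Formula: SPL = Lw + 10 * log10(4 / R)
Compute 4 / R = 4 / 131.6 = 0.030395
Compute 10 * log10(0.030395) = -15.172
SPL = 111.9 + (-15.172) = 96.73

96.73 dB


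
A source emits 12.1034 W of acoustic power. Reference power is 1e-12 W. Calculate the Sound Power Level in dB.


Given values:
  W = 12.1034 W
  W_ref = 1e-12 W
Formula: SWL = 10 * log10(W / W_ref)
Compute ratio: W / W_ref = 12103400000000
Compute log10: log10(12103400000000) = 13.082907
Multiply: SWL = 10 * 13.082907 = 130.83

130.83 dB


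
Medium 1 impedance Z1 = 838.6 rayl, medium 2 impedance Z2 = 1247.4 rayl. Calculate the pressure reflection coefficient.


Given values:
  Z1 = 838.6 rayl, Z2 = 1247.4 rayl
Formula: R = (Z2 - Z1) / (Z2 + Z1)
Numerator: Z2 - Z1 = 1247.4 - 838.6 = 408.8
Denominator: Z2 + Z1 = 1247.4 + 838.6 = 2086.0
R = 408.8 / 2086.0 = 0.196

0.196


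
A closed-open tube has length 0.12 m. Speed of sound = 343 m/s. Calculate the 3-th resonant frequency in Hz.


Given values:
  Tube type: closed-open, L = 0.12 m, c = 343 m/s, n = 3
Formula: f_n = (2n - 1) * c / (4 * L)
Compute 2n - 1 = 2*3 - 1 = 5
Compute 4 * L = 4 * 0.12 = 0.48
f = 5 * 343 / 0.48
f = 3572.92

3572.92 Hz


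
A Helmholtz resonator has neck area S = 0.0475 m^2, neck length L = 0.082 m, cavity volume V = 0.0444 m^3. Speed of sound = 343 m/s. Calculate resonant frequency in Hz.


Given values:
  S = 0.0475 m^2, L = 0.082 m, V = 0.0444 m^3, c = 343 m/s
Formula: f = (c / (2*pi)) * sqrt(S / (V * L))
Compute V * L = 0.0444 * 0.082 = 0.0036408
Compute S / (V * L) = 0.0475 / 0.0036408 = 13.0466
Compute sqrt(13.0466) = 3.612008
Compute c / (2*pi) = 343 / 6.283185 = 54.590148
f = 54.590148 * 3.612008 = 197.18

197.18 Hz


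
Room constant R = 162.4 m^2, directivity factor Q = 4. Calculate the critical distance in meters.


Given values:
  R = 162.4 m^2, Q = 4
Formula: d_c = 0.141 * sqrt(Q * R)
Compute Q * R = 4 * 162.4 = 649.6
Compute sqrt(649.6) = 25.4873
d_c = 0.141 * 25.4873 = 3.594

3.594 m


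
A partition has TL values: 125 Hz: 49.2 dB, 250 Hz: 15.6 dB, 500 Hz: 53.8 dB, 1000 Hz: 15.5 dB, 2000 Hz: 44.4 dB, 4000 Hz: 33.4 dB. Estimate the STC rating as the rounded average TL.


Given TL values at each frequency:
  125 Hz: 49.2 dB
  250 Hz: 15.6 dB
  500 Hz: 53.8 dB
  1000 Hz: 15.5 dB
  2000 Hz: 44.4 dB
  4000 Hz: 33.4 dB
Formula: STC ~ round(average of TL values)
Sum = 49.2 + 15.6 + 53.8 + 15.5 + 44.4 + 33.4 = 211.9
Average = 211.9 / 6 = 35.32
Rounded: 35

35


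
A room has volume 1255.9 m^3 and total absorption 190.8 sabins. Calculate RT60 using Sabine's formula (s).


Given values:
  V = 1255.9 m^3
  A = 190.8 sabins
Formula: RT60 = 0.161 * V / A
Numerator: 0.161 * 1255.9 = 202.1999
RT60 = 202.1999 / 190.8 = 1.06

1.06 s


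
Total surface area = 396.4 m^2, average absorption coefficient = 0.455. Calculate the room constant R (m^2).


Given values:
  S = 396.4 m^2, alpha = 0.455
Formula: R = S * alpha / (1 - alpha)
Numerator: 396.4 * 0.455 = 180.362
Denominator: 1 - 0.455 = 0.545
R = 180.362 / 0.545 = 330.94

330.94 m^2


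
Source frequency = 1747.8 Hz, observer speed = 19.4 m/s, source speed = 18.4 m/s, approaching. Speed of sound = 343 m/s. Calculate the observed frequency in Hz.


Given values:
  f_s = 1747.8 Hz, v_o = 19.4 m/s, v_s = 18.4 m/s
  Direction: approaching
Formula: f_o = f_s * (c + v_o) / (c - v_s)
Numerator: c + v_o = 343 + 19.4 = 362.4
Denominator: c - v_s = 343 - 18.4 = 324.6
f_o = 1747.8 * 362.4 / 324.6 = 1951.33

1951.33 Hz


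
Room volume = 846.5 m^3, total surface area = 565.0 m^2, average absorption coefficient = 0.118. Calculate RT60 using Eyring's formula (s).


Given values:
  V = 846.5 m^3, S = 565.0 m^2, alpha = 0.118
Formula: RT60 = 0.161 * V / (-S * ln(1 - alpha))
Compute ln(1 - 0.118) = ln(0.882) = -0.125563
Denominator: -565.0 * -0.125563 = 70.9431
Numerator: 0.161 * 846.5 = 136.2865
RT60 = 136.2865 / 70.9431 = 1.921

1.921 s


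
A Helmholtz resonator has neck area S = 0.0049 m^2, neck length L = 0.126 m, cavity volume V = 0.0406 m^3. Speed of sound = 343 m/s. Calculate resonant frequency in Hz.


Given values:
  S = 0.0049 m^2, L = 0.126 m, V = 0.0406 m^3, c = 343 m/s
Formula: f = (c / (2*pi)) * sqrt(S / (V * L))
Compute V * L = 0.0406 * 0.126 = 0.0051156
Compute S / (V * L) = 0.0049 / 0.0051156 = 0.9579
Compute sqrt(0.9579) = 0.978724
Compute c / (2*pi) = 343 / 6.283185 = 54.590148
f = 54.590148 * 0.978724 = 53.43

53.43 Hz


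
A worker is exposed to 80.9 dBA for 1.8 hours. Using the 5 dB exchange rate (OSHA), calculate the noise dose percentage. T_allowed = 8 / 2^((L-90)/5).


Given values:
  L = 80.9 dBA, T = 1.8 hours
Formula: T_allowed = 8 / 2^((L - 90) / 5)
Compute exponent: (80.9 - 90) / 5 = -1.82
Compute 2^(-1.82) = 0.283221
T_allowed = 8 / 0.283221 = 28.246493 hours
Dose = (T / T_allowed) * 100
Dose = (1.8 / 28.246493) * 100 = 6.37

6.37 %


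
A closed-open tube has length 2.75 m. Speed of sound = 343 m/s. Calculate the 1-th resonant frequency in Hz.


Given values:
  Tube type: closed-open, L = 2.75 m, c = 343 m/s, n = 1
Formula: f_n = (2n - 1) * c / (4 * L)
Compute 2n - 1 = 2*1 - 1 = 1
Compute 4 * L = 4 * 2.75 = 11.0
f = 1 * 343 / 11.0
f = 31.18

31.18 Hz


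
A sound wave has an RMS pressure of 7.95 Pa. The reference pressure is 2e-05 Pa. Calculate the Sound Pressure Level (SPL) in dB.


Given values:
  p = 7.95 Pa
  p_ref = 2e-05 Pa
Formula: SPL = 20 * log10(p / p_ref)
Compute ratio: p / p_ref = 7.95 / 2e-05 = 397500
Compute log10: log10(397500) = 5.599337
Multiply: SPL = 20 * 5.599337 = 111.99

111.99 dB


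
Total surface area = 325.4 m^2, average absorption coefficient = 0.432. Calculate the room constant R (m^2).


Given values:
  S = 325.4 m^2, alpha = 0.432
Formula: R = S * alpha / (1 - alpha)
Numerator: 325.4 * 0.432 = 140.5728
Denominator: 1 - 0.432 = 0.568
R = 140.5728 / 0.568 = 247.49

247.49 m^2


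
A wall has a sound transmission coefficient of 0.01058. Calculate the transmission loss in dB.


Given values:
  tau = 0.01058
Formula: TL = 10 * log10(1 / tau)
Compute 1 / tau = 1 / 0.01058 = 94.518
Compute log10(94.518) = 1.975515
TL = 10 * 1.975515 = 19.76

19.76 dB


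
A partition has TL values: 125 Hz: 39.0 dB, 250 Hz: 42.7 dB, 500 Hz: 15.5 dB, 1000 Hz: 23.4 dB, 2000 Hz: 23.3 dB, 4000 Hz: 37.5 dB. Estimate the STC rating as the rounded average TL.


Given TL values at each frequency:
  125 Hz: 39.0 dB
  250 Hz: 42.7 dB
  500 Hz: 15.5 dB
  1000 Hz: 23.4 dB
  2000 Hz: 23.3 dB
  4000 Hz: 37.5 dB
Formula: STC ~ round(average of TL values)
Sum = 39.0 + 42.7 + 15.5 + 23.4 + 23.3 + 37.5 = 181.4
Average = 181.4 / 6 = 30.23
Rounded: 30

30


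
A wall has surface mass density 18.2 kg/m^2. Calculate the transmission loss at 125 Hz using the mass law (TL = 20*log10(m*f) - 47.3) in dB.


Given values:
  m = 18.2 kg/m^2, f = 125 Hz
Formula: TL = 20 * log10(m * f) - 47.3
Compute m * f = 18.2 * 125 = 2275.0
Compute log10(2275.0) = 3.356981
Compute 20 * 3.356981 = 67.1396
TL = 67.1396 - 47.3 = 19.84

19.84 dB


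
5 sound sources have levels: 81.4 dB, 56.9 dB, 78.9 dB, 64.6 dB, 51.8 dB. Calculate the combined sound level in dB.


Formula: L_total = 10 * log10( sum(10^(Li/10)) )
  Source 1: 10^(81.4/10) = 138038426.4603
  Source 2: 10^(56.9/10) = 489778.8194
  Source 3: 10^(78.9/10) = 77624711.6629
  Source 4: 10^(64.6/10) = 2884031.5031
  Source 5: 10^(51.8/10) = 151356.1248
Sum of linear values = 219188304.5705
L_total = 10 * log10(219188304.5705) = 83.41

83.41 dB


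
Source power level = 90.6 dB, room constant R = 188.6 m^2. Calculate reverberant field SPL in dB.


Given values:
  Lw = 90.6 dB, R = 188.6 m^2
Formula: SPL = Lw + 10 * log10(4 / R)
Compute 4 / R = 4 / 188.6 = 0.021209
Compute 10 * log10(0.021209) = -16.7348
SPL = 90.6 + (-16.7348) = 73.87

73.87 dB


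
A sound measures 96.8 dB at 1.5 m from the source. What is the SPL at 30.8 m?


Given values:
  SPL1 = 96.8 dB, r1 = 1.5 m, r2 = 30.8 m
Formula: SPL2 = SPL1 - 20 * log10(r2 / r1)
Compute ratio: r2 / r1 = 30.8 / 1.5 = 20.5333
Compute log10: log10(20.5333) = 1.312459
Compute drop: 20 * 1.312459 = 26.2492
SPL2 = 96.8 - 26.2492 = 70.55

70.55 dB


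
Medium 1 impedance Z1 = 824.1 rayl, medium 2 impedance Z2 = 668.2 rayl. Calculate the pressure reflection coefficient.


Given values:
  Z1 = 824.1 rayl, Z2 = 668.2 rayl
Formula: R = (Z2 - Z1) / (Z2 + Z1)
Numerator: Z2 - Z1 = 668.2 - 824.1 = -155.9
Denominator: Z2 + Z1 = 668.2 + 824.1 = 1492.3
R = -155.9 / 1492.3 = -0.1045

-0.1045


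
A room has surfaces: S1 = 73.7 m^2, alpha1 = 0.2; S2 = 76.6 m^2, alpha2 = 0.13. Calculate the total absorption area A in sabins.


Given surfaces:
  Surface 1: 73.7 * 0.2 = 14.74
  Surface 2: 76.6 * 0.13 = 9.958
Formula: A = sum(Si * alpha_i)
A = 14.74 + 9.958
A = 24.7

24.7 sabins


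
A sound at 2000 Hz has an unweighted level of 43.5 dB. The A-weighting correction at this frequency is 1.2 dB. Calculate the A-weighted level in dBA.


Given values:
  SPL = 43.5 dB
  A-weighting at 2000 Hz = 1.2 dB
Formula: L_A = SPL + A_weight
L_A = 43.5 + (1.2)
L_A = 44.7

44.7 dBA


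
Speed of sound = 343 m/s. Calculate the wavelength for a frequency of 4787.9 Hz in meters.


Given values:
  c = 343 m/s, f = 4787.9 Hz
Formula: lambda = c / f
lambda = 343 / 4787.9
lambda = 0.0716

0.0716 m


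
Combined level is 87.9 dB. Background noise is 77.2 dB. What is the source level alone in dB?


Given values:
  L_total = 87.9 dB, L_bg = 77.2 dB
Formula: L_source = 10 * log10(10^(L_total/10) - 10^(L_bg/10))
Convert to linear:
  10^(87.9/10) = 616595001.8615
  10^(77.2/10) = 52480746.025
Difference: 616595001.8615 - 52480746.025 = 564114255.8365
L_source = 10 * log10(564114255.8365) = 87.51

87.51 dB


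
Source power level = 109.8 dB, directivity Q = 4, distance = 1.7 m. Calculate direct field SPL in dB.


Given values:
  Lw = 109.8 dB, Q = 4, r = 1.7 m
Formula: SPL = Lw + 10 * log10(Q / (4 * pi * r^2))
Compute 4 * pi * r^2 = 4 * pi * 1.7^2 = 36.3168
Compute Q / denom = 4 / 36.3168 = 0.11014186
Compute 10 * log10(0.11014186) = -9.5805
SPL = 109.8 + (-9.5805) = 100.22

100.22 dB


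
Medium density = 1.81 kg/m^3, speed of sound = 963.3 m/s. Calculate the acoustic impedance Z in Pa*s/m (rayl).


Given values:
  rho = 1.81 kg/m^3
  c = 963.3 m/s
Formula: Z = rho * c
Z = 1.81 * 963.3
Z = 1743.57

1743.57 rayl


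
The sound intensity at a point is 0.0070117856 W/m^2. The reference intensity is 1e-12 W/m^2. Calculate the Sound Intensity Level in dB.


Given values:
  I = 0.0070117856 W/m^2
  I_ref = 1e-12 W/m^2
Formula: SIL = 10 * log10(I / I_ref)
Compute ratio: I / I_ref = 7011785600
Compute log10: log10(7011785600) = 9.845829
Multiply: SIL = 10 * 9.845829 = 98.46

98.46 dB


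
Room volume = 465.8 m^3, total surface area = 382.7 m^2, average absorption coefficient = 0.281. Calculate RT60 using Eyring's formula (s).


Given values:
  V = 465.8 m^3, S = 382.7 m^2, alpha = 0.281
Formula: RT60 = 0.161 * V / (-S * ln(1 - alpha))
Compute ln(1 - 0.281) = ln(0.719) = -0.329894
Denominator: -382.7 * -0.329894 = 126.2504
Numerator: 0.161 * 465.8 = 74.9938
RT60 = 74.9938 / 126.2504 = 0.594

0.594 s


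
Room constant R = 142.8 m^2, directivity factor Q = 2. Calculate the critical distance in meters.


Given values:
  R = 142.8 m^2, Q = 2
Formula: d_c = 0.141 * sqrt(Q * R)
Compute Q * R = 2 * 142.8 = 285.6
Compute sqrt(285.6) = 16.8997
d_c = 0.141 * 16.8997 = 2.383

2.383 m


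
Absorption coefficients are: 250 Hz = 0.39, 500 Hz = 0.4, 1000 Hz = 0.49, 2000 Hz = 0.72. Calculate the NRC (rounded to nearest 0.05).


Given values:
  a_250 = 0.39, a_500 = 0.4
  a_1000 = 0.49, a_2000 = 0.72
Formula: NRC = (a250 + a500 + a1000 + a2000) / 4
Sum = 0.39 + 0.4 + 0.49 + 0.72 = 2.0
NRC = 2.0 / 4 = 0.5
Rounded to nearest 0.05: 0.5

0.5


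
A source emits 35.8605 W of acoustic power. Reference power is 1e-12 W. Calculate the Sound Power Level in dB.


Given values:
  W = 35.8605 W
  W_ref = 1e-12 W
Formula: SWL = 10 * log10(W / W_ref)
Compute ratio: W / W_ref = 35860500000000
Compute log10: log10(35860500000000) = 13.554616
Multiply: SWL = 10 * 13.554616 = 135.55

135.55 dB


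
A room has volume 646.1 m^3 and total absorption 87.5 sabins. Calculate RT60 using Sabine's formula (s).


Given values:
  V = 646.1 m^3
  A = 87.5 sabins
Formula: RT60 = 0.161 * V / A
Numerator: 0.161 * 646.1 = 104.0221
RT60 = 104.0221 / 87.5 = 1.189

1.189 s


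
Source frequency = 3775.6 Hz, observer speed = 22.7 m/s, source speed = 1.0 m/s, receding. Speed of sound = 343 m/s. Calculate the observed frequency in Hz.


Given values:
  f_s = 3775.6 Hz, v_o = 22.7 m/s, v_s = 1.0 m/s
  Direction: receding
Formula: f_o = f_s * (c - v_o) / (c + v_s)
Numerator: c - v_o = 343 - 22.7 = 320.3
Denominator: c + v_s = 343 + 1.0 = 344.0
f_o = 3775.6 * 320.3 / 344.0 = 3515.48

3515.48 Hz


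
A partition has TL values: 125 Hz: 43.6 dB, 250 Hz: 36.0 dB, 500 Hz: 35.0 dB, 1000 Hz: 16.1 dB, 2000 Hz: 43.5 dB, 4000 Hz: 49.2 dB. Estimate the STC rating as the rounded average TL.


Given TL values at each frequency:
  125 Hz: 43.6 dB
  250 Hz: 36.0 dB
  500 Hz: 35.0 dB
  1000 Hz: 16.1 dB
  2000 Hz: 43.5 dB
  4000 Hz: 49.2 dB
Formula: STC ~ round(average of TL values)
Sum = 43.6 + 36.0 + 35.0 + 16.1 + 43.5 + 49.2 = 223.4
Average = 223.4 / 6 = 37.23
Rounded: 37

37


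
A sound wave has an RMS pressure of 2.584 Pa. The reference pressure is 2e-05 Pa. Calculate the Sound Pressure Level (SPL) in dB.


Given values:
  p = 2.584 Pa
  p_ref = 2e-05 Pa
Formula: SPL = 20 * log10(p / p_ref)
Compute ratio: p / p_ref = 2.584 / 2e-05 = 129200
Compute log10: log10(129200) = 5.111263
Multiply: SPL = 20 * 5.111263 = 102.23

102.23 dB


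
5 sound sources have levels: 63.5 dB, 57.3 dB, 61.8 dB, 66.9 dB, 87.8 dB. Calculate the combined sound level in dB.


Formula: L_total = 10 * log10( sum(10^(Li/10)) )
  Source 1: 10^(63.5/10) = 2238721.1386
  Source 2: 10^(57.3/10) = 537031.7964
  Source 3: 10^(61.8/10) = 1513561.2484
  Source 4: 10^(66.9/10) = 4897788.1937
  Source 5: 10^(87.8/10) = 602559586.0744
Sum of linear values = 611746688.4515
L_total = 10 * log10(611746688.4515) = 87.87

87.87 dB


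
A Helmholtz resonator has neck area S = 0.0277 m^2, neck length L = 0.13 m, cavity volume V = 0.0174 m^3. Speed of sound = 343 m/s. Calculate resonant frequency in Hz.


Given values:
  S = 0.0277 m^2, L = 0.13 m, V = 0.0174 m^3, c = 343 m/s
Formula: f = (c / (2*pi)) * sqrt(S / (V * L))
Compute V * L = 0.0174 * 0.13 = 0.002262
Compute S / (V * L) = 0.0277 / 0.002262 = 12.2458
Compute sqrt(12.2458) = 3.4994
Compute c / (2*pi) = 343 / 6.283185 = 54.590148
f = 54.590148 * 3.4994 = 191.03

191.03 Hz


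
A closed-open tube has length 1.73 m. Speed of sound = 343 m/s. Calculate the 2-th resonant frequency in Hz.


Given values:
  Tube type: closed-open, L = 1.73 m, c = 343 m/s, n = 2
Formula: f_n = (2n - 1) * c / (4 * L)
Compute 2n - 1 = 2*2 - 1 = 3
Compute 4 * L = 4 * 1.73 = 6.92
f = 3 * 343 / 6.92
f = 148.7

148.7 Hz


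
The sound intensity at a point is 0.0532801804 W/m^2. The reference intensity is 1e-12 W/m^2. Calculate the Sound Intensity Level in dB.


Given values:
  I = 0.0532801804 W/m^2
  I_ref = 1e-12 W/m^2
Formula: SIL = 10 * log10(I / I_ref)
Compute ratio: I / I_ref = 53280180400
Compute log10: log10(53280180400) = 10.726566
Multiply: SIL = 10 * 10.726566 = 107.27

107.27 dB


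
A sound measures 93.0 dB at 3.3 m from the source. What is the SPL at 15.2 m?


Given values:
  SPL1 = 93.0 dB, r1 = 3.3 m, r2 = 15.2 m
Formula: SPL2 = SPL1 - 20 * log10(r2 / r1)
Compute ratio: r2 / r1 = 15.2 / 3.3 = 4.6061
Compute log10: log10(4.6061) = 0.663333
Compute drop: 20 * 0.663333 = 13.2667
SPL2 = 93.0 - 13.2667 = 79.73

79.73 dB


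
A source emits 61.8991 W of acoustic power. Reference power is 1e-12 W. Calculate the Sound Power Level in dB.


Given values:
  W = 61.8991 W
  W_ref = 1e-12 W
Formula: SWL = 10 * log10(W / W_ref)
Compute ratio: W / W_ref = 61899100000000
Compute log10: log10(61899100000000) = 13.791684
Multiply: SWL = 10 * 13.791684 = 137.92

137.92 dB


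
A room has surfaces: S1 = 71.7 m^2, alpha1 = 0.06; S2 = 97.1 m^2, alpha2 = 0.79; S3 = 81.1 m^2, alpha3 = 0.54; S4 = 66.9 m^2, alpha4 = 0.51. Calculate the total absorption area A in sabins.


Given surfaces:
  Surface 1: 71.7 * 0.06 = 4.302
  Surface 2: 97.1 * 0.79 = 76.709
  Surface 3: 81.1 * 0.54 = 43.794
  Surface 4: 66.9 * 0.51 = 34.119
Formula: A = sum(Si * alpha_i)
A = 4.302 + 76.709 + 43.794 + 34.119
A = 158.92

158.92 sabins


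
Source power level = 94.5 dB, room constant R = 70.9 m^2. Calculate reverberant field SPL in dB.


Given values:
  Lw = 94.5 dB, R = 70.9 m^2
Formula: SPL = Lw + 10 * log10(4 / R)
Compute 4 / R = 4 / 70.9 = 0.056417
Compute 10 * log10(0.056417) = -12.4859
SPL = 94.5 + (-12.4859) = 82.01

82.01 dB


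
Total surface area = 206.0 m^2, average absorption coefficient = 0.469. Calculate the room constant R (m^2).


Given values:
  S = 206.0 m^2, alpha = 0.469
Formula: R = S * alpha / (1 - alpha)
Numerator: 206.0 * 0.469 = 96.614
Denominator: 1 - 0.469 = 0.531
R = 96.614 / 0.531 = 181.95

181.95 m^2


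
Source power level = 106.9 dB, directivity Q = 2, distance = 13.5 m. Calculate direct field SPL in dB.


Given values:
  Lw = 106.9 dB, Q = 2, r = 13.5 m
Formula: SPL = Lw + 10 * log10(Q / (4 * pi * r^2))
Compute 4 * pi * r^2 = 4 * pi * 13.5^2 = 2290.221
Compute Q / denom = 2 / 2290.221 = 0.00087328
Compute 10 * log10(0.00087328) = -30.5885
SPL = 106.9 + (-30.5885) = 76.31

76.31 dB
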